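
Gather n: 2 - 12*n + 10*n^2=10*n^2 - 12*n + 2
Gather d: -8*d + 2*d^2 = 2*d^2 - 8*d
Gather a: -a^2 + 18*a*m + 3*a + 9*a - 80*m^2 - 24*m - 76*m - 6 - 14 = -a^2 + a*(18*m + 12) - 80*m^2 - 100*m - 20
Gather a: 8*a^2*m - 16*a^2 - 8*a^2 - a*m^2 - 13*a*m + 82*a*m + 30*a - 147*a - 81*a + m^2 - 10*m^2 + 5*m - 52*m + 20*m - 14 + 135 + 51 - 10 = a^2*(8*m - 24) + a*(-m^2 + 69*m - 198) - 9*m^2 - 27*m + 162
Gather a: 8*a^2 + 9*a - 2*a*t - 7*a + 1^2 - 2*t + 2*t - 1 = 8*a^2 + a*(2 - 2*t)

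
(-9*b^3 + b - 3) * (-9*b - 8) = 81*b^4 + 72*b^3 - 9*b^2 + 19*b + 24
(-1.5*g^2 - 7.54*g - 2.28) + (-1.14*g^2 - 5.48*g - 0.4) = -2.64*g^2 - 13.02*g - 2.68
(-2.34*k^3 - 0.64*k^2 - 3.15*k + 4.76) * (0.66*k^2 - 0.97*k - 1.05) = -1.5444*k^5 + 1.8474*k^4 + 0.9988*k^3 + 6.8691*k^2 - 1.3097*k - 4.998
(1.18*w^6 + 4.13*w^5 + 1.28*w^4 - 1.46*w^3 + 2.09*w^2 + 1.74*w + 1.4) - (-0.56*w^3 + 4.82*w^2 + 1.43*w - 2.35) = 1.18*w^6 + 4.13*w^5 + 1.28*w^4 - 0.9*w^3 - 2.73*w^2 + 0.31*w + 3.75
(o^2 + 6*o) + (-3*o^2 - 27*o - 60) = -2*o^2 - 21*o - 60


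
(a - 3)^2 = a^2 - 6*a + 9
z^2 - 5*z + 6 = (z - 3)*(z - 2)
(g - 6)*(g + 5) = g^2 - g - 30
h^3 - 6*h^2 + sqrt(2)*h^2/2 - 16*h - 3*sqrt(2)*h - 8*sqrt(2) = (h - 8)*(h + 2)*(h + sqrt(2)/2)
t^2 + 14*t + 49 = (t + 7)^2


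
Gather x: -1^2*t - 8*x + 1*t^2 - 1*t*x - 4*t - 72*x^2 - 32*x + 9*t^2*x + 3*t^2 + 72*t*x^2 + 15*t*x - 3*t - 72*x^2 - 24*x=4*t^2 - 8*t + x^2*(72*t - 144) + x*(9*t^2 + 14*t - 64)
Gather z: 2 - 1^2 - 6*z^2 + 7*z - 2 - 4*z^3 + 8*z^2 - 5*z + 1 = -4*z^3 + 2*z^2 + 2*z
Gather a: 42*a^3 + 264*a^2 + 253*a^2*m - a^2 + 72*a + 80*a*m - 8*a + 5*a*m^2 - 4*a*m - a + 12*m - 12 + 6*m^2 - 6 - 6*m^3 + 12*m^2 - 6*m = 42*a^3 + a^2*(253*m + 263) + a*(5*m^2 + 76*m + 63) - 6*m^3 + 18*m^2 + 6*m - 18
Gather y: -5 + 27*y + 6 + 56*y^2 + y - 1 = 56*y^2 + 28*y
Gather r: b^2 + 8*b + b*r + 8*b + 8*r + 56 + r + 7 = b^2 + 16*b + r*(b + 9) + 63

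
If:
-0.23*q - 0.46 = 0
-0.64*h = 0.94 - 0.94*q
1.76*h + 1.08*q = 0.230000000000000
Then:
No Solution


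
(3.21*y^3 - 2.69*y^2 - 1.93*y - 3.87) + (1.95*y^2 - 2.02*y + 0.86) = 3.21*y^3 - 0.74*y^2 - 3.95*y - 3.01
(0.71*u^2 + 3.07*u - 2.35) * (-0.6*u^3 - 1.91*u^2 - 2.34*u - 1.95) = -0.426*u^5 - 3.1981*u^4 - 6.1151*u^3 - 4.0798*u^2 - 0.4875*u + 4.5825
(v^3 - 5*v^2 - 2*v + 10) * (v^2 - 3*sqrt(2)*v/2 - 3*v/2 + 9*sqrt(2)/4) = v^5 - 13*v^4/2 - 3*sqrt(2)*v^4/2 + 11*v^3/2 + 39*sqrt(2)*v^3/4 - 33*sqrt(2)*v^2/4 + 13*v^2 - 39*sqrt(2)*v/2 - 15*v + 45*sqrt(2)/2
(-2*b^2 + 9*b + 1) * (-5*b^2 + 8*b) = 10*b^4 - 61*b^3 + 67*b^2 + 8*b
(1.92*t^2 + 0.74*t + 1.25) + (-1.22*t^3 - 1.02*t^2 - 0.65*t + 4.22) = -1.22*t^3 + 0.9*t^2 + 0.09*t + 5.47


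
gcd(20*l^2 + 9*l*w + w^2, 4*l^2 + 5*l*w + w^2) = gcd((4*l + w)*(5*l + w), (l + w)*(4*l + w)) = 4*l + w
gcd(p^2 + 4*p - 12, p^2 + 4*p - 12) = p^2 + 4*p - 12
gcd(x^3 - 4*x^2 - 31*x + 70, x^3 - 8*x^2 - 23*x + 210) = x^2 - 2*x - 35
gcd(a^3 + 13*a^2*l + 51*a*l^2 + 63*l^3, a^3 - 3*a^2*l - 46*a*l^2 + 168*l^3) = a + 7*l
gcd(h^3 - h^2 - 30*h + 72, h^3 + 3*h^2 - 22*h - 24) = h^2 + 2*h - 24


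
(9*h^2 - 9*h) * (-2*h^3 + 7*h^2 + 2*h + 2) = -18*h^5 + 81*h^4 - 45*h^3 - 18*h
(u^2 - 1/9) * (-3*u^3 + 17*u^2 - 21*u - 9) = -3*u^5 + 17*u^4 - 62*u^3/3 - 98*u^2/9 + 7*u/3 + 1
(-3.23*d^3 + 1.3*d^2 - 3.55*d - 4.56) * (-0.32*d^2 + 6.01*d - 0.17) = 1.0336*d^5 - 19.8283*d^4 + 9.4981*d^3 - 20.0973*d^2 - 26.8021*d + 0.7752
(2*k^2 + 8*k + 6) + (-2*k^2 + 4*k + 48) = 12*k + 54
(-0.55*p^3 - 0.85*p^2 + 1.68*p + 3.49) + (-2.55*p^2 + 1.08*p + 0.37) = -0.55*p^3 - 3.4*p^2 + 2.76*p + 3.86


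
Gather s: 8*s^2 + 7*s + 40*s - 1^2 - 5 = 8*s^2 + 47*s - 6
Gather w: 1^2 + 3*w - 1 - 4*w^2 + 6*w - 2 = -4*w^2 + 9*w - 2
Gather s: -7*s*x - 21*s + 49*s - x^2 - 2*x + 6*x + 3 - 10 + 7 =s*(28 - 7*x) - x^2 + 4*x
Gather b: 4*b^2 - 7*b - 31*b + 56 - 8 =4*b^2 - 38*b + 48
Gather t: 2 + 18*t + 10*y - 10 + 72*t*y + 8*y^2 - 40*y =t*(72*y + 18) + 8*y^2 - 30*y - 8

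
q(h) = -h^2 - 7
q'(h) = -2*h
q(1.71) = -9.92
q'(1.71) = -3.42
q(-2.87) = -15.24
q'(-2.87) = 5.74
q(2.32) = -12.38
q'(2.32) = -4.64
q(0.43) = -7.18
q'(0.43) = -0.86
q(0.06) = -7.00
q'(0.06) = -0.12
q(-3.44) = -18.83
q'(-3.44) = 6.88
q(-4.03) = -23.24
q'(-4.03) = 8.06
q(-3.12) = -16.73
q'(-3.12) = 6.24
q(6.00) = -43.00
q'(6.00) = -12.00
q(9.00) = -88.00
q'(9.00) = -18.00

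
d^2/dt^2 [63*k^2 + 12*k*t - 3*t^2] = -6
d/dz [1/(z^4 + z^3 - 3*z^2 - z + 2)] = (-4*z^3 - 3*z^2 + 6*z + 1)/(z^4 + z^3 - 3*z^2 - z + 2)^2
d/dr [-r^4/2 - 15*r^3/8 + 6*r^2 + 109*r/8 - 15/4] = -2*r^3 - 45*r^2/8 + 12*r + 109/8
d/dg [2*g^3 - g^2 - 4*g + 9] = 6*g^2 - 2*g - 4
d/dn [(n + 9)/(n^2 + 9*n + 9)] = (n^2 + 9*n - (n + 9)*(2*n + 9) + 9)/(n^2 + 9*n + 9)^2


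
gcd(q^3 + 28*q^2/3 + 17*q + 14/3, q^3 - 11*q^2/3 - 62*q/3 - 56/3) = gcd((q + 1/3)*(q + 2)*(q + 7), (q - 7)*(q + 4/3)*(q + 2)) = q + 2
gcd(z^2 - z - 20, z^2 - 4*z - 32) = z + 4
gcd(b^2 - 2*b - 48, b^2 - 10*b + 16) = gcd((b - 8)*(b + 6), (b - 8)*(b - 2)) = b - 8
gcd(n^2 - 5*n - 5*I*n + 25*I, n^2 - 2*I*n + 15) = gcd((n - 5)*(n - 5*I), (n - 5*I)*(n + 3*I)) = n - 5*I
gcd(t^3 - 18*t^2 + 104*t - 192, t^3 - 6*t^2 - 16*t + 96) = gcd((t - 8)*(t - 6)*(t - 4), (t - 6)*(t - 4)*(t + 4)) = t^2 - 10*t + 24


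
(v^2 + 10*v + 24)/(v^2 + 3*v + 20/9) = 9*(v^2 + 10*v + 24)/(9*v^2 + 27*v + 20)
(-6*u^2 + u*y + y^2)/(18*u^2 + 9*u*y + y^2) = (-2*u + y)/(6*u + y)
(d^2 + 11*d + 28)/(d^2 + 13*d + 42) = (d + 4)/(d + 6)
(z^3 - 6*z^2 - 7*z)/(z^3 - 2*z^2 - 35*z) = (z + 1)/(z + 5)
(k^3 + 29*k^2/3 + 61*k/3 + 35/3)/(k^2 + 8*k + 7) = k + 5/3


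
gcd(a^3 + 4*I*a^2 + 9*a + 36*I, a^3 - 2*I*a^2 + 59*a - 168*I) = a - 3*I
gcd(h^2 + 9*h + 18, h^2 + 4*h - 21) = 1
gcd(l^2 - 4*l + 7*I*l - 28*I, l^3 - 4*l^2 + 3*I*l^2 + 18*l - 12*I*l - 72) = l - 4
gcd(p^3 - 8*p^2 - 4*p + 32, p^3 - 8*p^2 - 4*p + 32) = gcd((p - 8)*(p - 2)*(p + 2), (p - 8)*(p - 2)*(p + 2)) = p^3 - 8*p^2 - 4*p + 32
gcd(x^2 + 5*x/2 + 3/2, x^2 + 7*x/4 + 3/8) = x + 3/2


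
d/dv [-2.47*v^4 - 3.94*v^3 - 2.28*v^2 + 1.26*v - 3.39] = -9.88*v^3 - 11.82*v^2 - 4.56*v + 1.26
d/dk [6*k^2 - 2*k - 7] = 12*k - 2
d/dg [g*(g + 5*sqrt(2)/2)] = 2*g + 5*sqrt(2)/2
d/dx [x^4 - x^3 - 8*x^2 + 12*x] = 4*x^3 - 3*x^2 - 16*x + 12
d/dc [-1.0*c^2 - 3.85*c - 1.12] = -2.0*c - 3.85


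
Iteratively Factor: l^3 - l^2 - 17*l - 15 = (l - 5)*(l^2 + 4*l + 3) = (l - 5)*(l + 1)*(l + 3)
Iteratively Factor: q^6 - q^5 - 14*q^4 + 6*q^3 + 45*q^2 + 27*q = (q + 1)*(q^5 - 2*q^4 - 12*q^3 + 18*q^2 + 27*q) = (q + 1)*(q + 3)*(q^4 - 5*q^3 + 3*q^2 + 9*q) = q*(q + 1)*(q + 3)*(q^3 - 5*q^2 + 3*q + 9) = q*(q - 3)*(q + 1)*(q + 3)*(q^2 - 2*q - 3) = q*(q - 3)^2*(q + 1)*(q + 3)*(q + 1)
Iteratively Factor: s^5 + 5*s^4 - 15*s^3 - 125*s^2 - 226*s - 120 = (s - 5)*(s^4 + 10*s^3 + 35*s^2 + 50*s + 24) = (s - 5)*(s + 3)*(s^3 + 7*s^2 + 14*s + 8) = (s - 5)*(s + 1)*(s + 3)*(s^2 + 6*s + 8) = (s - 5)*(s + 1)*(s + 3)*(s + 4)*(s + 2)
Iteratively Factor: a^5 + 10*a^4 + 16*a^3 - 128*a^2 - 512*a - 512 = (a + 4)*(a^4 + 6*a^3 - 8*a^2 - 96*a - 128) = (a - 4)*(a + 4)*(a^3 + 10*a^2 + 32*a + 32) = (a - 4)*(a + 4)^2*(a^2 + 6*a + 8) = (a - 4)*(a + 4)^3*(a + 2)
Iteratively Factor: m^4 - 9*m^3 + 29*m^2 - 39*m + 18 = (m - 1)*(m^3 - 8*m^2 + 21*m - 18) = (m - 3)*(m - 1)*(m^2 - 5*m + 6) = (m - 3)*(m - 2)*(m - 1)*(m - 3)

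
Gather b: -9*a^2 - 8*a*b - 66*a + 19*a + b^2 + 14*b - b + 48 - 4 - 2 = -9*a^2 - 47*a + b^2 + b*(13 - 8*a) + 42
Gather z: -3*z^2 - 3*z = -3*z^2 - 3*z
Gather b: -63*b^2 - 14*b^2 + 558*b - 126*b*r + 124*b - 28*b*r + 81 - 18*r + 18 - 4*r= -77*b^2 + b*(682 - 154*r) - 22*r + 99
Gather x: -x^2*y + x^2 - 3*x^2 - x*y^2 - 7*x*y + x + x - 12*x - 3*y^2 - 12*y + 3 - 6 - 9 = x^2*(-y - 2) + x*(-y^2 - 7*y - 10) - 3*y^2 - 12*y - 12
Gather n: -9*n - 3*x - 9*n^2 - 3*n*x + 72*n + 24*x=-9*n^2 + n*(63 - 3*x) + 21*x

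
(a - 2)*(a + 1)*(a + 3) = a^3 + 2*a^2 - 5*a - 6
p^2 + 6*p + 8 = (p + 2)*(p + 4)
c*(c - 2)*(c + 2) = c^3 - 4*c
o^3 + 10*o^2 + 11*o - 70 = (o - 2)*(o + 5)*(o + 7)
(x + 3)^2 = x^2 + 6*x + 9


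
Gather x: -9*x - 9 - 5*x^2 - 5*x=-5*x^2 - 14*x - 9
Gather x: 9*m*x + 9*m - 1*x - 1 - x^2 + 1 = 9*m - x^2 + x*(9*m - 1)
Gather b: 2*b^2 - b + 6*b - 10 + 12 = 2*b^2 + 5*b + 2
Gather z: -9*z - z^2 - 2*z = -z^2 - 11*z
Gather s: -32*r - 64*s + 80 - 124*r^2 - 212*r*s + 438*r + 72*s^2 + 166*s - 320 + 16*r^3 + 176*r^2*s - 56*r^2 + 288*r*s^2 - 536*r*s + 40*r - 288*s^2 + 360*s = 16*r^3 - 180*r^2 + 446*r + s^2*(288*r - 216) + s*(176*r^2 - 748*r + 462) - 240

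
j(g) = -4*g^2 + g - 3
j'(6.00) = -47.00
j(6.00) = -141.00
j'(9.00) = -71.00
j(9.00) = -318.00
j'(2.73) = -20.84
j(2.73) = -30.08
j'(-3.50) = 29.00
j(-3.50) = -55.50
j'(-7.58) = 61.64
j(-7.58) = -240.41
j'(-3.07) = 25.56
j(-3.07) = -43.77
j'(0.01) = 0.92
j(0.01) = -2.99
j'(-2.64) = 22.12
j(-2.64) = -33.52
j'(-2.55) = 21.40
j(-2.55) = -31.56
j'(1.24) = -8.92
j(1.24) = -7.91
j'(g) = 1 - 8*g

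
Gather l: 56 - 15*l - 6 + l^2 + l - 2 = l^2 - 14*l + 48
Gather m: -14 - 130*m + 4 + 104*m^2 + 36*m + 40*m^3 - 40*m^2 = 40*m^3 + 64*m^2 - 94*m - 10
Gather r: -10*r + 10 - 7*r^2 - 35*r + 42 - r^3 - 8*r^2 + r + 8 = -r^3 - 15*r^2 - 44*r + 60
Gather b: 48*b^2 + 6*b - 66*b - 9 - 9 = 48*b^2 - 60*b - 18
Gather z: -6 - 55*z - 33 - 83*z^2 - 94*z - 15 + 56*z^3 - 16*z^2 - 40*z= 56*z^3 - 99*z^2 - 189*z - 54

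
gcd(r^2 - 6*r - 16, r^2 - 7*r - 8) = r - 8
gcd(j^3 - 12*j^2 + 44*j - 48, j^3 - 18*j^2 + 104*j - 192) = j^2 - 10*j + 24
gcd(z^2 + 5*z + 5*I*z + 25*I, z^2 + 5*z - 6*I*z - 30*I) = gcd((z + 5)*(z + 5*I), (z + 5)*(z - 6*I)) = z + 5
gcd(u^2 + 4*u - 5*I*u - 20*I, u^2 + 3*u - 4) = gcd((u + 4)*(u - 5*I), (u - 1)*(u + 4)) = u + 4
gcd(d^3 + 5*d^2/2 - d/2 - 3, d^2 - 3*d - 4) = 1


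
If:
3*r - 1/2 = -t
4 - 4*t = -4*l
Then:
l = t - 1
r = 1/6 - t/3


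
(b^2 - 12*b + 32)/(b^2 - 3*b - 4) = (b - 8)/(b + 1)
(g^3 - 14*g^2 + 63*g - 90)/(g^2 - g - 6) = (g^2 - 11*g + 30)/(g + 2)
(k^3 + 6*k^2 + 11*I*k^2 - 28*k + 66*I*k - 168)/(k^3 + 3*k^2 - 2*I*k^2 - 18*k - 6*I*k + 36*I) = (k^2 + 11*I*k - 28)/(k^2 - k*(3 + 2*I) + 6*I)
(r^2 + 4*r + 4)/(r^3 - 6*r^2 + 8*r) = (r^2 + 4*r + 4)/(r*(r^2 - 6*r + 8))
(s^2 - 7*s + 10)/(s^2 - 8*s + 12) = (s - 5)/(s - 6)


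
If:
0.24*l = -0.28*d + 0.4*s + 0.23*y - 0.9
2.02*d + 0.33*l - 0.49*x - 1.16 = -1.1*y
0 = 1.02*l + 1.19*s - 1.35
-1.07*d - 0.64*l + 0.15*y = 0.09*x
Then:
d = 0.678553476444427 - 0.297439787683083*y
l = 0.537495584279128*y - 1.09154270235191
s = 2.07006181209995 - 0.460710500810681*y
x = 1.38070443202507*y - 0.305165447670178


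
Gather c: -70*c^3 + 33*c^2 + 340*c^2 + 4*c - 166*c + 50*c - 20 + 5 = -70*c^3 + 373*c^2 - 112*c - 15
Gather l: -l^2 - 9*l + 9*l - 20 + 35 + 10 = 25 - l^2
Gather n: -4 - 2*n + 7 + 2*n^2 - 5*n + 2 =2*n^2 - 7*n + 5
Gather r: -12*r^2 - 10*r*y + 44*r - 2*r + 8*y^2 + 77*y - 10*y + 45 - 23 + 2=-12*r^2 + r*(42 - 10*y) + 8*y^2 + 67*y + 24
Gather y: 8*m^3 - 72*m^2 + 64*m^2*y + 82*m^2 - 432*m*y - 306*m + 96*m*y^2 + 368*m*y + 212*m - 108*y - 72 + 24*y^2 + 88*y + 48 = 8*m^3 + 10*m^2 - 94*m + y^2*(96*m + 24) + y*(64*m^2 - 64*m - 20) - 24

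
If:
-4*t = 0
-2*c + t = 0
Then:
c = 0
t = 0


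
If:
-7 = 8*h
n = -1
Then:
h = -7/8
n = -1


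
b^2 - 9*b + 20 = (b - 5)*(b - 4)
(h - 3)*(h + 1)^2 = h^3 - h^2 - 5*h - 3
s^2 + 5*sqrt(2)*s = s*(s + 5*sqrt(2))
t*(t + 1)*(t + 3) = t^3 + 4*t^2 + 3*t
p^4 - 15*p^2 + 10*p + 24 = (p - 3)*(p - 2)*(p + 1)*(p + 4)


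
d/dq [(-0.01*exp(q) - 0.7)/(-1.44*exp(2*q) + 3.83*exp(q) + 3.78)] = (-0.0144*exp(2*q) - 2.016*exp(q) + 2.6432)*exp(q)/(2.0736*exp(4*q) - 11.0304*exp(3*q) + 3.7825*exp(2*q) + 28.9548*exp(q) + 14.2884)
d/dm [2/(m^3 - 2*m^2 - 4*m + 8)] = 2*(-3*m^2 + 4*m + 4)/(m^3 - 2*m^2 - 4*m + 8)^2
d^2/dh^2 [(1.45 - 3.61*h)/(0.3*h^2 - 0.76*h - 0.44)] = ((0.6*h - 0.76)*(1.2*h - 1.52)*(3.61*h - 1.45) + (6.498*h - 6.3572)*(-0.3*h^2 + 0.76*h + 0.44))/(-0.3*h^2 + 0.76*h + 0.44)^3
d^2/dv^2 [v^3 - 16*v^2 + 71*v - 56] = 6*v - 32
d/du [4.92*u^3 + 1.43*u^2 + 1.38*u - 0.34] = 14.76*u^2 + 2.86*u + 1.38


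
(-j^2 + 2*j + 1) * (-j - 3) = j^3 + j^2 - 7*j - 3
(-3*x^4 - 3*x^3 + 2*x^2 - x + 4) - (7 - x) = -3*x^4 - 3*x^3 + 2*x^2 - 3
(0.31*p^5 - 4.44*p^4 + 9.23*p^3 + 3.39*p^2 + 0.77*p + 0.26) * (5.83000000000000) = 1.8073*p^5 - 25.8852*p^4 + 53.8109*p^3 + 19.7637*p^2 + 4.4891*p + 1.5158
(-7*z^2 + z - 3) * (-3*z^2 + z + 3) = 21*z^4 - 10*z^3 - 11*z^2 - 9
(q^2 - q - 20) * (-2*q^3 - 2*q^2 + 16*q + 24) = -2*q^5 + 58*q^3 + 48*q^2 - 344*q - 480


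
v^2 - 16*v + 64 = (v - 8)^2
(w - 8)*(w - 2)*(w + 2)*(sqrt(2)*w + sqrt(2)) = sqrt(2)*w^4 - 7*sqrt(2)*w^3 - 12*sqrt(2)*w^2 + 28*sqrt(2)*w + 32*sqrt(2)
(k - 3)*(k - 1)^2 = k^3 - 5*k^2 + 7*k - 3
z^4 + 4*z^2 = z^2*(z - 2*I)*(z + 2*I)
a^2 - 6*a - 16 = (a - 8)*(a + 2)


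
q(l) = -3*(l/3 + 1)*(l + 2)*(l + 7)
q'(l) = -3*(l/3 + 1)*(l + 2) - 3*(l/3 + 1)*(l + 7) - (l + 2)*(l + 7)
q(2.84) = -278.13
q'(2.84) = -133.36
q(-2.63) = 1.02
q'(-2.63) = 1.37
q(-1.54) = -3.67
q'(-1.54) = -11.15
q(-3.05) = -0.21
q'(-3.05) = 4.29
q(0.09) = -45.79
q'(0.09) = -43.18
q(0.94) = -91.97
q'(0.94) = -66.21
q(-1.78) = -1.40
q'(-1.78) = -7.79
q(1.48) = -132.21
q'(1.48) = -83.09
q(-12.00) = 450.00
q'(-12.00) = -185.00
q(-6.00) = -12.00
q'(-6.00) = -5.00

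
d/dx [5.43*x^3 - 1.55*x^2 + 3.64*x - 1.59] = 16.29*x^2 - 3.1*x + 3.64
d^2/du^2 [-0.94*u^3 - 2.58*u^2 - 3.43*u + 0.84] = -5.64*u - 5.16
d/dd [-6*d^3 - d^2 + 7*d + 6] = -18*d^2 - 2*d + 7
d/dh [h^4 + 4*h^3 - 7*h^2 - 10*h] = 4*h^3 + 12*h^2 - 14*h - 10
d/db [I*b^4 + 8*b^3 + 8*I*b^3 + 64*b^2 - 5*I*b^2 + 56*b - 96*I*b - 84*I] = 4*I*b^3 + b^2*(24 + 24*I) + b*(128 - 10*I) + 56 - 96*I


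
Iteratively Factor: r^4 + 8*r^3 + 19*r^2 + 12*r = (r + 3)*(r^3 + 5*r^2 + 4*r) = r*(r + 3)*(r^2 + 5*r + 4) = r*(r + 3)*(r + 4)*(r + 1)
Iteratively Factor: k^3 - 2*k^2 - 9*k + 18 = (k + 3)*(k^2 - 5*k + 6) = (k - 2)*(k + 3)*(k - 3)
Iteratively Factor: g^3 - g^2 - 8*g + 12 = (g - 2)*(g^2 + g - 6) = (g - 2)*(g + 3)*(g - 2)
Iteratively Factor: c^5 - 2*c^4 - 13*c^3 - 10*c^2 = (c + 1)*(c^4 - 3*c^3 - 10*c^2) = (c - 5)*(c + 1)*(c^3 + 2*c^2) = (c - 5)*(c + 1)*(c + 2)*(c^2) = c*(c - 5)*(c + 1)*(c + 2)*(c)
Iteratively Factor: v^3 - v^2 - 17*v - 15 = (v + 1)*(v^2 - 2*v - 15) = (v - 5)*(v + 1)*(v + 3)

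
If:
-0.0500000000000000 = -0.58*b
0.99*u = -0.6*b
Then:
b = 0.09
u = -0.05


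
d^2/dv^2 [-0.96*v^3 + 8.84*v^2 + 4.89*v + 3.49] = 17.68 - 5.76*v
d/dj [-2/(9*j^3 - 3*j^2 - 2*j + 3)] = 2*(27*j^2 - 6*j - 2)/(9*j^3 - 3*j^2 - 2*j + 3)^2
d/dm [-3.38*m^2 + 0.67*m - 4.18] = 0.67 - 6.76*m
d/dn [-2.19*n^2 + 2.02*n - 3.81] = 2.02 - 4.38*n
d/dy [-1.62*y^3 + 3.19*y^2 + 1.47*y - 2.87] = -4.86*y^2 + 6.38*y + 1.47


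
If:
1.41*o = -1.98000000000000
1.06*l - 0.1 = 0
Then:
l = 0.09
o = -1.40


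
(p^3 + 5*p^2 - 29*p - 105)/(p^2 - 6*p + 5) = (p^2 + 10*p + 21)/(p - 1)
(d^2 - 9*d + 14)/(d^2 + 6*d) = (d^2 - 9*d + 14)/(d*(d + 6))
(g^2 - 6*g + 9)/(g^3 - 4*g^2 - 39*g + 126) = (g - 3)/(g^2 - g - 42)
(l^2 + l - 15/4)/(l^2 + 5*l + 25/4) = (2*l - 3)/(2*l + 5)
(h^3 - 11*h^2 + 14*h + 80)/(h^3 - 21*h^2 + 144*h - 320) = (h + 2)/(h - 8)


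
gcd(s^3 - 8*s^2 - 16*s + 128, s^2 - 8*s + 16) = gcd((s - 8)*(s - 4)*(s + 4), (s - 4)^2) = s - 4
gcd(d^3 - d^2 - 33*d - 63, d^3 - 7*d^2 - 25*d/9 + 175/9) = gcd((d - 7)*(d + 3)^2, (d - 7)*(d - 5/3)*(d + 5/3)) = d - 7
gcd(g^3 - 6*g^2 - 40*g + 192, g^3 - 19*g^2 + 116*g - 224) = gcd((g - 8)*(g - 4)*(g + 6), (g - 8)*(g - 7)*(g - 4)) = g^2 - 12*g + 32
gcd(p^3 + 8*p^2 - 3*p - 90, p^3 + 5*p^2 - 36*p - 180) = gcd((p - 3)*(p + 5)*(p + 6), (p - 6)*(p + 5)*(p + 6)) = p^2 + 11*p + 30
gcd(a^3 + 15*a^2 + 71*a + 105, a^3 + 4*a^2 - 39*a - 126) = a^2 + 10*a + 21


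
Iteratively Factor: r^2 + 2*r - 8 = (r - 2)*(r + 4)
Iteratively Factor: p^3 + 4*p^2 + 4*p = (p + 2)*(p^2 + 2*p) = p*(p + 2)*(p + 2)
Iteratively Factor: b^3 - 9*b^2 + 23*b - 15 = (b - 5)*(b^2 - 4*b + 3) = (b - 5)*(b - 1)*(b - 3)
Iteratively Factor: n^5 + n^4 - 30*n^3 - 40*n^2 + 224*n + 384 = (n - 4)*(n^4 + 5*n^3 - 10*n^2 - 80*n - 96) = (n - 4)*(n + 3)*(n^3 + 2*n^2 - 16*n - 32) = (n - 4)*(n + 2)*(n + 3)*(n^2 - 16) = (n - 4)*(n + 2)*(n + 3)*(n + 4)*(n - 4)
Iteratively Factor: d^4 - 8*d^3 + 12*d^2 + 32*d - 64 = (d - 4)*(d^3 - 4*d^2 - 4*d + 16) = (d - 4)*(d + 2)*(d^2 - 6*d + 8) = (d - 4)*(d - 2)*(d + 2)*(d - 4)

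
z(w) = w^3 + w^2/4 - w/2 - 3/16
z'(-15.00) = 667.00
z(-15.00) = -3311.44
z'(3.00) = 28.00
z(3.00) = 27.56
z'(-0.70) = 0.62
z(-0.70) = -0.06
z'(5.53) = 94.01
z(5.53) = 173.81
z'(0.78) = 1.72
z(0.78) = 0.05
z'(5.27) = 85.45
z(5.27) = 150.48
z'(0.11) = -0.41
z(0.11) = -0.24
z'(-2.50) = 17.00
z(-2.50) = -13.00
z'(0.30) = -0.08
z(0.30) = -0.29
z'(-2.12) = 11.92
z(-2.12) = -7.53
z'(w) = 3*w^2 + w/2 - 1/2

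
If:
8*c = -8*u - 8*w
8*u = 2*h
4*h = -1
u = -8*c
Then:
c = 1/128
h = -1/4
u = -1/16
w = 7/128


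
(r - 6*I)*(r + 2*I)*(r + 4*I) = r^3 + 28*r + 48*I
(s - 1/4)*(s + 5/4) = s^2 + s - 5/16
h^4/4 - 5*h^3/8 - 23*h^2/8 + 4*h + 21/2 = (h/2 + 1)^2*(h - 7/2)*(h - 3)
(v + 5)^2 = v^2 + 10*v + 25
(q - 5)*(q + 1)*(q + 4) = q^3 - 21*q - 20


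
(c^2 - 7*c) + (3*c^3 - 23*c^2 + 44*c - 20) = 3*c^3 - 22*c^2 + 37*c - 20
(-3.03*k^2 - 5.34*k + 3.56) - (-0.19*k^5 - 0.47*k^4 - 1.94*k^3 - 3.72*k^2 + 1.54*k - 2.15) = 0.19*k^5 + 0.47*k^4 + 1.94*k^3 + 0.69*k^2 - 6.88*k + 5.71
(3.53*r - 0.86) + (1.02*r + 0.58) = 4.55*r - 0.28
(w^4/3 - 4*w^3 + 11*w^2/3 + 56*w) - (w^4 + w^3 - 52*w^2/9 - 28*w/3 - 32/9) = -2*w^4/3 - 5*w^3 + 85*w^2/9 + 196*w/3 + 32/9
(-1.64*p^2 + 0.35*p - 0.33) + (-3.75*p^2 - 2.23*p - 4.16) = -5.39*p^2 - 1.88*p - 4.49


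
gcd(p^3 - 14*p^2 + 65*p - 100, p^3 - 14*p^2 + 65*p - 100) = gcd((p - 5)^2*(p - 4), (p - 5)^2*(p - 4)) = p^3 - 14*p^2 + 65*p - 100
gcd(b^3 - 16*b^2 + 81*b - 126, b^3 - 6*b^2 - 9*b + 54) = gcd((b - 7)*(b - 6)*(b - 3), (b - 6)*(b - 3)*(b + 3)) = b^2 - 9*b + 18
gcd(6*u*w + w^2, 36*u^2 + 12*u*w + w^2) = 6*u + w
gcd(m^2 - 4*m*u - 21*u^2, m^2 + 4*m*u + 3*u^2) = m + 3*u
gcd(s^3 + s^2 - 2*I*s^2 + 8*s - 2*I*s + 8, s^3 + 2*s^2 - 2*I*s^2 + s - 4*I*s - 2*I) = s + 1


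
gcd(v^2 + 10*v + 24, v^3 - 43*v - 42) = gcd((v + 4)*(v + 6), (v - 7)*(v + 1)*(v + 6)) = v + 6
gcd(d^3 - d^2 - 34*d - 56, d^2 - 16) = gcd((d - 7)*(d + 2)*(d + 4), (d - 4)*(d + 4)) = d + 4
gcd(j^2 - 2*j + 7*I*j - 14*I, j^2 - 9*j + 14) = j - 2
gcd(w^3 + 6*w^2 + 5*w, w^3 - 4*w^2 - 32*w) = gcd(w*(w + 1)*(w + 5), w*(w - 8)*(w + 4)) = w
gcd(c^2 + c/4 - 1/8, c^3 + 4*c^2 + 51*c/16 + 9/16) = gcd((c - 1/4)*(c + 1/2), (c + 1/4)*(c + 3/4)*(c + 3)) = 1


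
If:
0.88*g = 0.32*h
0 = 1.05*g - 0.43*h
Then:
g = 0.00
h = 0.00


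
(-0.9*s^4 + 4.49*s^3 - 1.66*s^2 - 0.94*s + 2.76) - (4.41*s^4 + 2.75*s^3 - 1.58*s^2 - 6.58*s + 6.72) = -5.31*s^4 + 1.74*s^3 - 0.0799999999999998*s^2 + 5.64*s - 3.96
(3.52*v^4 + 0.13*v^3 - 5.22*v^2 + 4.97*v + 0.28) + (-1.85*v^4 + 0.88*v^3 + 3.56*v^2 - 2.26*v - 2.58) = 1.67*v^4 + 1.01*v^3 - 1.66*v^2 + 2.71*v - 2.3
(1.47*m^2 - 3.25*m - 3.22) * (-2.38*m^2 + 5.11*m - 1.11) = -3.4986*m^4 + 15.2467*m^3 - 10.5756*m^2 - 12.8467*m + 3.5742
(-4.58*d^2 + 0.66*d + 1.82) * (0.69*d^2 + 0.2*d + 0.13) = -3.1602*d^4 - 0.4606*d^3 + 0.7924*d^2 + 0.4498*d + 0.2366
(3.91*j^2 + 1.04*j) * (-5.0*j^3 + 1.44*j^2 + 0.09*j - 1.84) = -19.55*j^5 + 0.4304*j^4 + 1.8495*j^3 - 7.1008*j^2 - 1.9136*j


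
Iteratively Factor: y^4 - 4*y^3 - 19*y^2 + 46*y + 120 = (y + 2)*(y^3 - 6*y^2 - 7*y + 60) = (y - 4)*(y + 2)*(y^2 - 2*y - 15) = (y - 5)*(y - 4)*(y + 2)*(y + 3)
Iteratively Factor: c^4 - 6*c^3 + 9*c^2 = (c)*(c^3 - 6*c^2 + 9*c) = c*(c - 3)*(c^2 - 3*c) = c^2*(c - 3)*(c - 3)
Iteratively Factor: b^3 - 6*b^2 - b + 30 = (b - 5)*(b^2 - b - 6) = (b - 5)*(b - 3)*(b + 2)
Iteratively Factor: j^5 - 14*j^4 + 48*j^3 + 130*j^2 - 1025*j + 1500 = (j - 3)*(j^4 - 11*j^3 + 15*j^2 + 175*j - 500) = (j - 3)*(j + 4)*(j^3 - 15*j^2 + 75*j - 125) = (j - 5)*(j - 3)*(j + 4)*(j^2 - 10*j + 25) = (j - 5)^2*(j - 3)*(j + 4)*(j - 5)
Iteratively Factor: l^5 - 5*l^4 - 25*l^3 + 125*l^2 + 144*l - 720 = (l - 4)*(l^4 - l^3 - 29*l^2 + 9*l + 180) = (l - 4)*(l - 3)*(l^3 + 2*l^2 - 23*l - 60) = (l - 5)*(l - 4)*(l - 3)*(l^2 + 7*l + 12) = (l - 5)*(l - 4)*(l - 3)*(l + 4)*(l + 3)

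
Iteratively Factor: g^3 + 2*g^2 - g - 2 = (g + 2)*(g^2 - 1) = (g - 1)*(g + 2)*(g + 1)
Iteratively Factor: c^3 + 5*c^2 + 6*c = (c + 3)*(c^2 + 2*c) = (c + 2)*(c + 3)*(c)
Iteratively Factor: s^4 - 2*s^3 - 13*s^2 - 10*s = (s)*(s^3 - 2*s^2 - 13*s - 10) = s*(s - 5)*(s^2 + 3*s + 2) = s*(s - 5)*(s + 1)*(s + 2)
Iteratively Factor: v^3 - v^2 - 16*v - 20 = (v - 5)*(v^2 + 4*v + 4) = (v - 5)*(v + 2)*(v + 2)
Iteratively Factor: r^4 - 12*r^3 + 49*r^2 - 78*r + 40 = (r - 5)*(r^3 - 7*r^2 + 14*r - 8) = (r - 5)*(r - 4)*(r^2 - 3*r + 2) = (r - 5)*(r - 4)*(r - 1)*(r - 2)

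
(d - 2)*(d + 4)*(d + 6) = d^3 + 8*d^2 + 4*d - 48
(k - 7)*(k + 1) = k^2 - 6*k - 7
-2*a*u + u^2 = u*(-2*a + u)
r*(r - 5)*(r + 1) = r^3 - 4*r^2 - 5*r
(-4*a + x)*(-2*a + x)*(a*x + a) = 8*a^3*x + 8*a^3 - 6*a^2*x^2 - 6*a^2*x + a*x^3 + a*x^2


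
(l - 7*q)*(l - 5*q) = l^2 - 12*l*q + 35*q^2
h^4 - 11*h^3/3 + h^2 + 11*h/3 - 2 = (h - 3)*(h - 1)*(h - 2/3)*(h + 1)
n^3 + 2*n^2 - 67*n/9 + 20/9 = (n - 5/3)*(n - 1/3)*(n + 4)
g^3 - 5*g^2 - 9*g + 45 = (g - 5)*(g - 3)*(g + 3)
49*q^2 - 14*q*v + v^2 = (-7*q + v)^2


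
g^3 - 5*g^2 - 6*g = g*(g - 6)*(g + 1)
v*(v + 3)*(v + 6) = v^3 + 9*v^2 + 18*v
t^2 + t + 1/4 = (t + 1/2)^2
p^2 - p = p*(p - 1)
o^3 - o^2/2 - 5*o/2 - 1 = (o - 2)*(o + 1/2)*(o + 1)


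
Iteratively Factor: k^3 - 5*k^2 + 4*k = (k)*(k^2 - 5*k + 4) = k*(k - 4)*(k - 1)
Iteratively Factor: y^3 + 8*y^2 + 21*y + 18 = (y + 3)*(y^2 + 5*y + 6) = (y + 3)^2*(y + 2)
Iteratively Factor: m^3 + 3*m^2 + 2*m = (m + 2)*(m^2 + m) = m*(m + 2)*(m + 1)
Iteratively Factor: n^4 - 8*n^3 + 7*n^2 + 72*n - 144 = (n + 3)*(n^3 - 11*n^2 + 40*n - 48) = (n - 4)*(n + 3)*(n^2 - 7*n + 12) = (n - 4)*(n - 3)*(n + 3)*(n - 4)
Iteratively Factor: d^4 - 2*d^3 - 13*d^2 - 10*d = (d + 1)*(d^3 - 3*d^2 - 10*d) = (d + 1)*(d + 2)*(d^2 - 5*d) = (d - 5)*(d + 1)*(d + 2)*(d)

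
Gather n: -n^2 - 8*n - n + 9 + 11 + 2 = -n^2 - 9*n + 22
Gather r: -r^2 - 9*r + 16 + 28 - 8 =-r^2 - 9*r + 36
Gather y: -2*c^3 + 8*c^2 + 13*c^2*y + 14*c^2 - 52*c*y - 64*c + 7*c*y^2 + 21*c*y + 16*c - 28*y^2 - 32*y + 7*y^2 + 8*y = -2*c^3 + 22*c^2 - 48*c + y^2*(7*c - 21) + y*(13*c^2 - 31*c - 24)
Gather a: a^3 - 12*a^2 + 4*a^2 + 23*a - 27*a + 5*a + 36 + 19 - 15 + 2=a^3 - 8*a^2 + a + 42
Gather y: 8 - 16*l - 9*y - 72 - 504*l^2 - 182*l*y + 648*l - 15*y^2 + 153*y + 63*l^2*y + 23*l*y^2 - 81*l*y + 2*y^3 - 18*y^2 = -504*l^2 + 632*l + 2*y^3 + y^2*(23*l - 33) + y*(63*l^2 - 263*l + 144) - 64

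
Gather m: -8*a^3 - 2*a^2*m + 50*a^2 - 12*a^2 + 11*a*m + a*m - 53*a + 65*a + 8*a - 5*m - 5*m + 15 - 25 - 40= -8*a^3 + 38*a^2 + 20*a + m*(-2*a^2 + 12*a - 10) - 50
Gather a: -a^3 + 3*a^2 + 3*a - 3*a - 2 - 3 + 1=-a^3 + 3*a^2 - 4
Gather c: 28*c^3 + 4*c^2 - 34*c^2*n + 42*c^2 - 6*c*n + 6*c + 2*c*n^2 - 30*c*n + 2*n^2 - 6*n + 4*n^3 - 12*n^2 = 28*c^3 + c^2*(46 - 34*n) + c*(2*n^2 - 36*n + 6) + 4*n^3 - 10*n^2 - 6*n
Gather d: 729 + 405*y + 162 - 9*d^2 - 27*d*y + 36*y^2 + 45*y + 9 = -9*d^2 - 27*d*y + 36*y^2 + 450*y + 900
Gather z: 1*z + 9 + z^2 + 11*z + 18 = z^2 + 12*z + 27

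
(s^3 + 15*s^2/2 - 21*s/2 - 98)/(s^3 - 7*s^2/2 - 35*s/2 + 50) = (2*s^2 + 7*s - 49)/(2*s^2 - 15*s + 25)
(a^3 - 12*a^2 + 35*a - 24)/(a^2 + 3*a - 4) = (a^2 - 11*a + 24)/(a + 4)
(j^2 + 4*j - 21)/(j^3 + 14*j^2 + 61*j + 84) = (j - 3)/(j^2 + 7*j + 12)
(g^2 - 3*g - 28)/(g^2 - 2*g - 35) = (g + 4)/(g + 5)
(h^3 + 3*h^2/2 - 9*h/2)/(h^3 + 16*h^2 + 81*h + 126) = h*(2*h - 3)/(2*(h^2 + 13*h + 42))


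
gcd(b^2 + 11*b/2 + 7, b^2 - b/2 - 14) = b + 7/2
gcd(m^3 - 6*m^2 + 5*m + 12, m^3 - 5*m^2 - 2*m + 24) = m^2 - 7*m + 12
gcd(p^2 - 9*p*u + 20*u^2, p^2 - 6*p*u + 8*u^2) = p - 4*u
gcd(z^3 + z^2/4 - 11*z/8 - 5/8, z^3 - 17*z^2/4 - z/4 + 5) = z^2 - z/4 - 5/4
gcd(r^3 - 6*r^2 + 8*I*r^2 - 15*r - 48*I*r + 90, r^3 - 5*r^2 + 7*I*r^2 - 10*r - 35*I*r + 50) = r + 5*I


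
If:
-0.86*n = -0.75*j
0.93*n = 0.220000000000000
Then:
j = 0.27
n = 0.24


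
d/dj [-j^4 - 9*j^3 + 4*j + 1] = -4*j^3 - 27*j^2 + 4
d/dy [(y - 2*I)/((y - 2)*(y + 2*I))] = ((-y + 2*I)*(y - 2) + (-y + 2*I)*(y + 2*I) + (y - 2)*(y + 2*I))/((y - 2)^2*(y + 2*I)^2)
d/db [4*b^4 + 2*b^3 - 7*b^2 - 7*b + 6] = 16*b^3 + 6*b^2 - 14*b - 7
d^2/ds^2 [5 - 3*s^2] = -6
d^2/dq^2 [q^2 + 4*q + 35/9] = 2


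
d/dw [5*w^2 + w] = 10*w + 1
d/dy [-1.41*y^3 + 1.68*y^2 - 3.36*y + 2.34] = -4.23*y^2 + 3.36*y - 3.36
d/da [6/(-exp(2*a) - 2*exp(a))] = 12*(exp(a) + 1)*exp(-a)/(exp(a) + 2)^2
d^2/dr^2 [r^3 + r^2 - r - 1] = 6*r + 2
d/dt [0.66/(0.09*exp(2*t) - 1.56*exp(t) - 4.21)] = (1.0296 - 0.1188*exp(t))*exp(t)/(-0.09*exp(2*t) + 1.56*exp(t) + 4.21)^2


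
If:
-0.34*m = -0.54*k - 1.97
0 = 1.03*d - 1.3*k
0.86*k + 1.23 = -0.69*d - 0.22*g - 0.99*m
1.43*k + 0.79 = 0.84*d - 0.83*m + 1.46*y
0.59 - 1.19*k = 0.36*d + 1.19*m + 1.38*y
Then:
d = -2.85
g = 2.28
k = -2.26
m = 2.20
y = 1.22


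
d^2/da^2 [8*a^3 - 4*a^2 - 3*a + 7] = 48*a - 8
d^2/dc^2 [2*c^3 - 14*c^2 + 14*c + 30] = 12*c - 28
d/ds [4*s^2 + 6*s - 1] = 8*s + 6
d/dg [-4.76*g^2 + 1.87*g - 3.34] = 1.87 - 9.52*g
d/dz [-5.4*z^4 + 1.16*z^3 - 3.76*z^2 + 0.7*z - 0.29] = -21.6*z^3 + 3.48*z^2 - 7.52*z + 0.7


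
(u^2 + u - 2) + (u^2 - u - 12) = 2*u^2 - 14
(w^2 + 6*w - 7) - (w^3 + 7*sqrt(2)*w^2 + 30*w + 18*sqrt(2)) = -w^3 - 7*sqrt(2)*w^2 + w^2 - 24*w - 18*sqrt(2) - 7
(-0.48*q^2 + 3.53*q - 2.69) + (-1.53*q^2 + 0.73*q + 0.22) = -2.01*q^2 + 4.26*q - 2.47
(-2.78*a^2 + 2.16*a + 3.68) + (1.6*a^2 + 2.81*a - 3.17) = -1.18*a^2 + 4.97*a + 0.51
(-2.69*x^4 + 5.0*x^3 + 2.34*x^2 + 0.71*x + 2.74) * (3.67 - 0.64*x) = 1.7216*x^5 - 13.0723*x^4 + 16.8524*x^3 + 8.1334*x^2 + 0.852099999999999*x + 10.0558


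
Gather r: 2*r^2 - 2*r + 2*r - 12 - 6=2*r^2 - 18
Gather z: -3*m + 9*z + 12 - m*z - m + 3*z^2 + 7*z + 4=-4*m + 3*z^2 + z*(16 - m) + 16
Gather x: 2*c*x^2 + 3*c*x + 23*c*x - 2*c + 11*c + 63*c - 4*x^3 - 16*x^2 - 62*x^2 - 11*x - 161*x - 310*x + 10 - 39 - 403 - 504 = 72*c - 4*x^3 + x^2*(2*c - 78) + x*(26*c - 482) - 936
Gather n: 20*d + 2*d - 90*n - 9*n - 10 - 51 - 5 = 22*d - 99*n - 66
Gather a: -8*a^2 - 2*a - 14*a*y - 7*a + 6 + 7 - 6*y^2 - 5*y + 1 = -8*a^2 + a*(-14*y - 9) - 6*y^2 - 5*y + 14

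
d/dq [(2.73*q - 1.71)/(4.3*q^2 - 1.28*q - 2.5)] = (-11.739*q^2 + 14.706*q - 9.0138)/(18.49*q^4 - 11.008*q^3 - 19.8616*q^2 + 6.4*q + 6.25)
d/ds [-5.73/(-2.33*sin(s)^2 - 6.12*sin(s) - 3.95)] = -(26.7018*sin(s) + 35.0676)*cos(s)/(2.33*sin(s)^2 + 6.12*sin(s) + 3.95)^2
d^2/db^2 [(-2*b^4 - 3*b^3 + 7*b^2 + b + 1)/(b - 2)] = 2*(-6*b^4 + 29*b^3 - 30*b^2 - 36*b + 31)/(b^3 - 6*b^2 + 12*b - 8)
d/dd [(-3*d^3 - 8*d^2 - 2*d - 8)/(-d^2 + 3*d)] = (3*d^4 - 18*d^3 - 26*d^2 - 16*d + 24)/(d^2*(d^2 - 6*d + 9))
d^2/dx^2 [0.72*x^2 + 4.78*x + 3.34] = 1.44000000000000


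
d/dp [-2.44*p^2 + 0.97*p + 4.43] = 0.97 - 4.88*p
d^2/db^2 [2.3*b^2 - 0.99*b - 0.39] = 4.60000000000000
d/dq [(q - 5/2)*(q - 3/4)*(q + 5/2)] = 3*q^2 - 3*q/2 - 25/4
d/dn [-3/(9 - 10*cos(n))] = 30*sin(n)/(10*cos(n) - 9)^2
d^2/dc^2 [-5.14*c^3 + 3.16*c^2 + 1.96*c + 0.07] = 6.32 - 30.84*c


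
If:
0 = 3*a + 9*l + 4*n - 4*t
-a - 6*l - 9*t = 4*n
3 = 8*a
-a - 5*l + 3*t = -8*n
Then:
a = 3/8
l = -207/2128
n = -33/1216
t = 75/2128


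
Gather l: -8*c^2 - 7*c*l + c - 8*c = -8*c^2 - 7*c*l - 7*c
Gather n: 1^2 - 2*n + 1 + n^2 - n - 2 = n^2 - 3*n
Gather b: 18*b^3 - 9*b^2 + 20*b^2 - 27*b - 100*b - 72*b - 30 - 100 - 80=18*b^3 + 11*b^2 - 199*b - 210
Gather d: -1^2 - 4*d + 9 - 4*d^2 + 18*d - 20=-4*d^2 + 14*d - 12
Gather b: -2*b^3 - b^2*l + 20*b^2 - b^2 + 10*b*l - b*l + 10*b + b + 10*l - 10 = -2*b^3 + b^2*(19 - l) + b*(9*l + 11) + 10*l - 10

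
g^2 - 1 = (g - 1)*(g + 1)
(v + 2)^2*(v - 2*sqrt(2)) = v^3 - 2*sqrt(2)*v^2 + 4*v^2 - 8*sqrt(2)*v + 4*v - 8*sqrt(2)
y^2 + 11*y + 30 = (y + 5)*(y + 6)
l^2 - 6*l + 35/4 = (l - 7/2)*(l - 5/2)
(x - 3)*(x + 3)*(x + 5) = x^3 + 5*x^2 - 9*x - 45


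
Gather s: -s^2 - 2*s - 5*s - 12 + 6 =-s^2 - 7*s - 6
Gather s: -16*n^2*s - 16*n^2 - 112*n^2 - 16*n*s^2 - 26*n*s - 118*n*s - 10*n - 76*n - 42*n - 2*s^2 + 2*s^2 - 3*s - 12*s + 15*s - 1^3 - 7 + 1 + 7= -128*n^2 - 16*n*s^2 - 128*n + s*(-16*n^2 - 144*n)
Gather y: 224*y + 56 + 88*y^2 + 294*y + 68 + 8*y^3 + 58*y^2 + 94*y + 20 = 8*y^3 + 146*y^2 + 612*y + 144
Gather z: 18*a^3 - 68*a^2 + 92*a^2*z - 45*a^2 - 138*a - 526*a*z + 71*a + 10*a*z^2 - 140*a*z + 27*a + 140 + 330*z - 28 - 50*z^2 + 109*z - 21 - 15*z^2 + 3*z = 18*a^3 - 113*a^2 - 40*a + z^2*(10*a - 65) + z*(92*a^2 - 666*a + 442) + 91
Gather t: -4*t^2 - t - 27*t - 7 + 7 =-4*t^2 - 28*t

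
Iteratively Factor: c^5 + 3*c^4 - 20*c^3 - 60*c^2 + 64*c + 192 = (c - 4)*(c^4 + 7*c^3 + 8*c^2 - 28*c - 48) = (c - 4)*(c + 4)*(c^3 + 3*c^2 - 4*c - 12) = (c - 4)*(c + 2)*(c + 4)*(c^2 + c - 6) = (c - 4)*(c + 2)*(c + 3)*(c + 4)*(c - 2)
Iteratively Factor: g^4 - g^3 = (g)*(g^3 - g^2) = g^2*(g^2 - g) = g^3*(g - 1)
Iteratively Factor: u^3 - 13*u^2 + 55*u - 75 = (u - 5)*(u^2 - 8*u + 15) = (u - 5)^2*(u - 3)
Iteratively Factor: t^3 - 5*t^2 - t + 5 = (t + 1)*(t^2 - 6*t + 5) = (t - 1)*(t + 1)*(t - 5)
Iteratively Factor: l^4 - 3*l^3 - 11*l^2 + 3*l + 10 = (l - 5)*(l^3 + 2*l^2 - l - 2) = (l - 5)*(l + 2)*(l^2 - 1) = (l - 5)*(l + 1)*(l + 2)*(l - 1)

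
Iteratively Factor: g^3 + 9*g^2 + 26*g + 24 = (g + 3)*(g^2 + 6*g + 8) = (g + 3)*(g + 4)*(g + 2)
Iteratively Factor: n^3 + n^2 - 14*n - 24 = (n + 3)*(n^2 - 2*n - 8) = (n + 2)*(n + 3)*(n - 4)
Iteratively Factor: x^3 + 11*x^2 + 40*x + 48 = (x + 4)*(x^2 + 7*x + 12) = (x + 4)^2*(x + 3)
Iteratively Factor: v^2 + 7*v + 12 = (v + 3)*(v + 4)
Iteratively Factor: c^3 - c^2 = (c)*(c^2 - c) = c^2*(c - 1)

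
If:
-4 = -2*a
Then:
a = 2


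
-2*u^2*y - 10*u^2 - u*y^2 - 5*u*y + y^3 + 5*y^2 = (-2*u + y)*(u + y)*(y + 5)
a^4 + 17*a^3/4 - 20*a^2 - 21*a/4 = a*(a - 3)*(a + 1/4)*(a + 7)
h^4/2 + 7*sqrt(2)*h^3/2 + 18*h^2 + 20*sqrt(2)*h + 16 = (h/2 + sqrt(2))*(h + sqrt(2))*(h + 2*sqrt(2))^2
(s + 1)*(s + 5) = s^2 + 6*s + 5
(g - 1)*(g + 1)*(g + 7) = g^3 + 7*g^2 - g - 7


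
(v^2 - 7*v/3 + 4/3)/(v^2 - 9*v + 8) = (v - 4/3)/(v - 8)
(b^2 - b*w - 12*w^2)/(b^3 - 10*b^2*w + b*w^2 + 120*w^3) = (b - 4*w)/(b^2 - 13*b*w + 40*w^2)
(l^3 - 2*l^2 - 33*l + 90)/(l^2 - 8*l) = (l^3 - 2*l^2 - 33*l + 90)/(l*(l - 8))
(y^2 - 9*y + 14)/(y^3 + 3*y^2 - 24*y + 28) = (y - 7)/(y^2 + 5*y - 14)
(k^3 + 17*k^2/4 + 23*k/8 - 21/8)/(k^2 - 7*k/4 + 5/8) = (4*k^2 + 19*k + 21)/(4*k - 5)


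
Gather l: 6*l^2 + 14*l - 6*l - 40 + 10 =6*l^2 + 8*l - 30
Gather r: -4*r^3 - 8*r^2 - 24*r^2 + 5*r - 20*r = -4*r^3 - 32*r^2 - 15*r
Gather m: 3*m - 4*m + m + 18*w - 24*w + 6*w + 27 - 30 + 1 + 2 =0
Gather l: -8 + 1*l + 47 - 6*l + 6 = 45 - 5*l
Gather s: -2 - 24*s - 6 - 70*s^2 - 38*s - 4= -70*s^2 - 62*s - 12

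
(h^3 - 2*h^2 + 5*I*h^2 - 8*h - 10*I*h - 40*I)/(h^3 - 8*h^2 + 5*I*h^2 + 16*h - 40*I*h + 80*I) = (h + 2)/(h - 4)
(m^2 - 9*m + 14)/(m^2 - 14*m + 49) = (m - 2)/(m - 7)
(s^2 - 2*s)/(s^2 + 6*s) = (s - 2)/(s + 6)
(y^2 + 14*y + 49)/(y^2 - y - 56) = (y + 7)/(y - 8)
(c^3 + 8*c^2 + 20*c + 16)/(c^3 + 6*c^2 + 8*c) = (c + 2)/c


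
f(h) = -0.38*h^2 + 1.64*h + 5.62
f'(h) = 1.64 - 0.76*h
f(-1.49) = 2.33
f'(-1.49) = 2.77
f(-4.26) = -8.26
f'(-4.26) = 4.88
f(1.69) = 7.31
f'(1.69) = 0.36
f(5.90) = 2.07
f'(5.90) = -2.84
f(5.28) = 3.69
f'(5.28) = -2.37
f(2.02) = 7.38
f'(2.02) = 0.10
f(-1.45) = 2.44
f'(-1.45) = 2.74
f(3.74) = 6.44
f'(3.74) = -1.20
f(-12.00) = -68.78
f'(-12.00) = 10.76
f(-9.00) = -39.92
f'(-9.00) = 8.48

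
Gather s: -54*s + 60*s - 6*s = 0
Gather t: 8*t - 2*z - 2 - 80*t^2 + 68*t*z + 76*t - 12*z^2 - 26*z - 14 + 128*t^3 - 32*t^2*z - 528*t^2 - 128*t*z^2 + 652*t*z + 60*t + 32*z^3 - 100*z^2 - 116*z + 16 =128*t^3 + t^2*(-32*z - 608) + t*(-128*z^2 + 720*z + 144) + 32*z^3 - 112*z^2 - 144*z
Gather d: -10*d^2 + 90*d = -10*d^2 + 90*d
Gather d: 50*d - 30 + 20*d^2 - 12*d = 20*d^2 + 38*d - 30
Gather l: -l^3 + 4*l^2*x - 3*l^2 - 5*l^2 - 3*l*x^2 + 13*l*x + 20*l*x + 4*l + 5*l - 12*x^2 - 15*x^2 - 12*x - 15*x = -l^3 + l^2*(4*x - 8) + l*(-3*x^2 + 33*x + 9) - 27*x^2 - 27*x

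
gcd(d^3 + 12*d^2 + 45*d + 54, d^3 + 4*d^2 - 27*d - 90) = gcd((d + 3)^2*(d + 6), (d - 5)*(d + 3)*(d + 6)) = d^2 + 9*d + 18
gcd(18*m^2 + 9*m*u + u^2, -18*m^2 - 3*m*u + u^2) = 3*m + u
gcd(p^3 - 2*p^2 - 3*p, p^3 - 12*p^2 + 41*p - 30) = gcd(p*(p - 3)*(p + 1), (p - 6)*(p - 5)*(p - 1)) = 1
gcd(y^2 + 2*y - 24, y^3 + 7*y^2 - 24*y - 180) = y + 6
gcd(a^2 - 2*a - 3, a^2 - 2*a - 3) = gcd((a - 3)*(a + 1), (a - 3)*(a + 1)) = a^2 - 2*a - 3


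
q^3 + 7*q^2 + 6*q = q*(q + 1)*(q + 6)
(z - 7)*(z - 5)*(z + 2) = z^3 - 10*z^2 + 11*z + 70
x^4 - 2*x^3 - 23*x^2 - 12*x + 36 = (x - 6)*(x - 1)*(x + 2)*(x + 3)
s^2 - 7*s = s*(s - 7)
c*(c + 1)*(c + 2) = c^3 + 3*c^2 + 2*c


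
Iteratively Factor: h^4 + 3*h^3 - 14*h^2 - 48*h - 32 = (h - 4)*(h^3 + 7*h^2 + 14*h + 8) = (h - 4)*(h + 4)*(h^2 + 3*h + 2) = (h - 4)*(h + 2)*(h + 4)*(h + 1)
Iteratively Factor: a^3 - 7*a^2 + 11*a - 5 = (a - 5)*(a^2 - 2*a + 1) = (a - 5)*(a - 1)*(a - 1)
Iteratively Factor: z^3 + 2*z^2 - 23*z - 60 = (z + 3)*(z^2 - z - 20) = (z - 5)*(z + 3)*(z + 4)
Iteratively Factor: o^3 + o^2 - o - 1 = (o + 1)*(o^2 - 1) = (o - 1)*(o + 1)*(o + 1)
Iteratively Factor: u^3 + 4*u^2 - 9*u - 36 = (u + 4)*(u^2 - 9) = (u - 3)*(u + 4)*(u + 3)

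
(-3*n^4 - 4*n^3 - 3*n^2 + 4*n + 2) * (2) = -6*n^4 - 8*n^3 - 6*n^2 + 8*n + 4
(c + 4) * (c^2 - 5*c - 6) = c^3 - c^2 - 26*c - 24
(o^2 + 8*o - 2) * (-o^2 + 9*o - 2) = -o^4 + o^3 + 72*o^2 - 34*o + 4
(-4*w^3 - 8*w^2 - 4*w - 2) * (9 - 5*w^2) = 20*w^5 + 40*w^4 - 16*w^3 - 62*w^2 - 36*w - 18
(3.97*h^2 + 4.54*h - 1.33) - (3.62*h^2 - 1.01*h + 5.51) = 0.35*h^2 + 5.55*h - 6.84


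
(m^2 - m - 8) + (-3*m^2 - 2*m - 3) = -2*m^2 - 3*m - 11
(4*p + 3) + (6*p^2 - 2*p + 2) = 6*p^2 + 2*p + 5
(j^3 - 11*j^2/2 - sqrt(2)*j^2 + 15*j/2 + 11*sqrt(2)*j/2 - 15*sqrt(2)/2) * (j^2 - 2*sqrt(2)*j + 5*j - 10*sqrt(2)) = j^5 - 3*sqrt(2)*j^4 - j^4/2 - 16*j^3 + 3*sqrt(2)*j^3/2 + 71*j^2/2 + 60*sqrt(2)*j^2 - 225*sqrt(2)*j/2 - 80*j + 150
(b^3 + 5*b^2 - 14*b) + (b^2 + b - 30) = b^3 + 6*b^2 - 13*b - 30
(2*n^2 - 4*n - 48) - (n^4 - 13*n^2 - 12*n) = -n^4 + 15*n^2 + 8*n - 48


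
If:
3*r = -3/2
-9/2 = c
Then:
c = -9/2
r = -1/2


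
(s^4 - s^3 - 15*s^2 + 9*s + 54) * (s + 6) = s^5 + 5*s^4 - 21*s^3 - 81*s^2 + 108*s + 324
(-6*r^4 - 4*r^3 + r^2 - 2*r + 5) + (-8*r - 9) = -6*r^4 - 4*r^3 + r^2 - 10*r - 4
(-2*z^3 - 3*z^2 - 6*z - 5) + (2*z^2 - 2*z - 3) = -2*z^3 - z^2 - 8*z - 8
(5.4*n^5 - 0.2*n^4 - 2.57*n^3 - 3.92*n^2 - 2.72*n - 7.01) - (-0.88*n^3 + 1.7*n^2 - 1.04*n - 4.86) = 5.4*n^5 - 0.2*n^4 - 1.69*n^3 - 5.62*n^2 - 1.68*n - 2.15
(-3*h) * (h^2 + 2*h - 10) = -3*h^3 - 6*h^2 + 30*h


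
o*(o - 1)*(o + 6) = o^3 + 5*o^2 - 6*o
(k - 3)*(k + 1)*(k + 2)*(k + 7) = k^4 + 7*k^3 - 7*k^2 - 55*k - 42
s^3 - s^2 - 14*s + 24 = (s - 3)*(s - 2)*(s + 4)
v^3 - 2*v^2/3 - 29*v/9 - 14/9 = (v - 7/3)*(v + 2/3)*(v + 1)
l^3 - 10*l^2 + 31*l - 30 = (l - 5)*(l - 3)*(l - 2)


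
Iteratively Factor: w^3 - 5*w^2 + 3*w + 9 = (w + 1)*(w^2 - 6*w + 9) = (w - 3)*(w + 1)*(w - 3)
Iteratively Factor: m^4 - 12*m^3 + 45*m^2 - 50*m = (m - 5)*(m^3 - 7*m^2 + 10*m) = (m - 5)^2*(m^2 - 2*m) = (m - 5)^2*(m - 2)*(m)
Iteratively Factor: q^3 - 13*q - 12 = (q - 4)*(q^2 + 4*q + 3) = (q - 4)*(q + 3)*(q + 1)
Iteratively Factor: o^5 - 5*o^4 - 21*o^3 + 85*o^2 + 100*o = (o + 4)*(o^4 - 9*o^3 + 15*o^2 + 25*o) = (o - 5)*(o + 4)*(o^3 - 4*o^2 - 5*o) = (o - 5)^2*(o + 4)*(o^2 + o) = o*(o - 5)^2*(o + 4)*(o + 1)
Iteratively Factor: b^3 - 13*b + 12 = (b - 3)*(b^2 + 3*b - 4) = (b - 3)*(b - 1)*(b + 4)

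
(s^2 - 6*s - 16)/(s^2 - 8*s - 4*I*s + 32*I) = (s + 2)/(s - 4*I)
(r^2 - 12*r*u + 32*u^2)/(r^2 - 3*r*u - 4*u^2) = (r - 8*u)/(r + u)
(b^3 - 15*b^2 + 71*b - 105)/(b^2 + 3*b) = (b^3 - 15*b^2 + 71*b - 105)/(b*(b + 3))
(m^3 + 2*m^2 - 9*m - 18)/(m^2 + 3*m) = m - 1 - 6/m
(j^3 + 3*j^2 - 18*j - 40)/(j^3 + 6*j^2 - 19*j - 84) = (j^2 + 7*j + 10)/(j^2 + 10*j + 21)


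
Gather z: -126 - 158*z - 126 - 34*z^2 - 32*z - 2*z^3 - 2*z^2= -2*z^3 - 36*z^2 - 190*z - 252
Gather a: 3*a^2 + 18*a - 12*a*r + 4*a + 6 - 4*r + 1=3*a^2 + a*(22 - 12*r) - 4*r + 7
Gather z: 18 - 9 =9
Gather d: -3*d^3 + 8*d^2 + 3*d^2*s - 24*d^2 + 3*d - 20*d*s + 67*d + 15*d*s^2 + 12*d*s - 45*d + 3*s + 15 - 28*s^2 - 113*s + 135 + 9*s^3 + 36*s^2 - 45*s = -3*d^3 + d^2*(3*s - 16) + d*(15*s^2 - 8*s + 25) + 9*s^3 + 8*s^2 - 155*s + 150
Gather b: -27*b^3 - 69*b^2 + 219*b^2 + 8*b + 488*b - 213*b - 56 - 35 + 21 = -27*b^3 + 150*b^2 + 283*b - 70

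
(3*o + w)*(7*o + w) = 21*o^2 + 10*o*w + w^2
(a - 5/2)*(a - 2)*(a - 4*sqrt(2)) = a^3 - 4*sqrt(2)*a^2 - 9*a^2/2 + 5*a + 18*sqrt(2)*a - 20*sqrt(2)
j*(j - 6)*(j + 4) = j^3 - 2*j^2 - 24*j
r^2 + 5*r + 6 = (r + 2)*(r + 3)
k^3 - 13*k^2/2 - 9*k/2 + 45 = (k - 6)*(k - 3)*(k + 5/2)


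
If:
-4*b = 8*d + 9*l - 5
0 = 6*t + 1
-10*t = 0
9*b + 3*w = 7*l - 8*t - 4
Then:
No Solution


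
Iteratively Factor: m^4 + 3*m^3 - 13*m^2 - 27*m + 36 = (m + 3)*(m^3 - 13*m + 12) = (m - 3)*(m + 3)*(m^2 + 3*m - 4) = (m - 3)*(m - 1)*(m + 3)*(m + 4)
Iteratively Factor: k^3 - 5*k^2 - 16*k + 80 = (k - 4)*(k^2 - k - 20) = (k - 5)*(k - 4)*(k + 4)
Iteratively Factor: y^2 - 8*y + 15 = (y - 5)*(y - 3)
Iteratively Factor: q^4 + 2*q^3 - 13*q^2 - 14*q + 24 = (q - 3)*(q^3 + 5*q^2 + 2*q - 8) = (q - 3)*(q - 1)*(q^2 + 6*q + 8) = (q - 3)*(q - 1)*(q + 2)*(q + 4)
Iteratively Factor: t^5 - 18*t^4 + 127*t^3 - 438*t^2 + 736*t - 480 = (t - 4)*(t^4 - 14*t^3 + 71*t^2 - 154*t + 120) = (t - 4)*(t - 2)*(t^3 - 12*t^2 + 47*t - 60) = (t - 4)*(t - 3)*(t - 2)*(t^2 - 9*t + 20) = (t - 4)^2*(t - 3)*(t - 2)*(t - 5)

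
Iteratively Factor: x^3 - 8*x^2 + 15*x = (x)*(x^2 - 8*x + 15) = x*(x - 3)*(x - 5)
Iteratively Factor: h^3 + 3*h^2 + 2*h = (h + 2)*(h^2 + h) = (h + 1)*(h + 2)*(h)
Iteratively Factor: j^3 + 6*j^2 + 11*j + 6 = (j + 1)*(j^2 + 5*j + 6) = (j + 1)*(j + 3)*(j + 2)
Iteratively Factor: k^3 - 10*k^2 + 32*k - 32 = (k - 4)*(k^2 - 6*k + 8) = (k - 4)^2*(k - 2)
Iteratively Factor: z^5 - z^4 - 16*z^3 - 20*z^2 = (z)*(z^4 - z^3 - 16*z^2 - 20*z) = z*(z + 2)*(z^3 - 3*z^2 - 10*z) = z*(z - 5)*(z + 2)*(z^2 + 2*z) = z^2*(z - 5)*(z + 2)*(z + 2)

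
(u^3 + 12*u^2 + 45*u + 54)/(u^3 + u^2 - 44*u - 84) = (u^2 + 6*u + 9)/(u^2 - 5*u - 14)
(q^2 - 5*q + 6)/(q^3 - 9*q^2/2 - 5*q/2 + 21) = 2*(q - 2)/(2*q^2 - 3*q - 14)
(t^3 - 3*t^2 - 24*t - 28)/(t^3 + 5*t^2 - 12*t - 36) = (t^2 - 5*t - 14)/(t^2 + 3*t - 18)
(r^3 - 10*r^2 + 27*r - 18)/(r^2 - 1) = (r^2 - 9*r + 18)/(r + 1)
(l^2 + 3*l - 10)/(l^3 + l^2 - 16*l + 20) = 1/(l - 2)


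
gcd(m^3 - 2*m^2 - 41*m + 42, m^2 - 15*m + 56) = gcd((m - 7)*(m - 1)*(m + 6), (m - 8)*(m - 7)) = m - 7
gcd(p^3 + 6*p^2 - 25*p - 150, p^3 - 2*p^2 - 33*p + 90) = p^2 + p - 30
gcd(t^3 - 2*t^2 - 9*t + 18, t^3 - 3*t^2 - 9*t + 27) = t^2 - 9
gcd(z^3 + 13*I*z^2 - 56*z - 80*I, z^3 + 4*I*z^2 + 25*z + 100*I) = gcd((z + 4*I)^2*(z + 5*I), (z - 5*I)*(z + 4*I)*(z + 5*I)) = z^2 + 9*I*z - 20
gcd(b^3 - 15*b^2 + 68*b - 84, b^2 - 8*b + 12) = b^2 - 8*b + 12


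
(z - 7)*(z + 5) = z^2 - 2*z - 35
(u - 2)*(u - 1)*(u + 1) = u^3 - 2*u^2 - u + 2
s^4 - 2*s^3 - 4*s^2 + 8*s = s*(s - 2)^2*(s + 2)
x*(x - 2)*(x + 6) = x^3 + 4*x^2 - 12*x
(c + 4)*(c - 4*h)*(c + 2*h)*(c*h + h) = c^4*h - 2*c^3*h^2 + 5*c^3*h - 8*c^2*h^3 - 10*c^2*h^2 + 4*c^2*h - 40*c*h^3 - 8*c*h^2 - 32*h^3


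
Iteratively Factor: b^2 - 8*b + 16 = (b - 4)*(b - 4)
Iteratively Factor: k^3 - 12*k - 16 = (k - 4)*(k^2 + 4*k + 4) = (k - 4)*(k + 2)*(k + 2)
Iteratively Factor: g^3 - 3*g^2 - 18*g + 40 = (g - 2)*(g^2 - g - 20) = (g - 2)*(g + 4)*(g - 5)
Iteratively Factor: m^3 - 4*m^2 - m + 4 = (m + 1)*(m^2 - 5*m + 4) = (m - 1)*(m + 1)*(m - 4)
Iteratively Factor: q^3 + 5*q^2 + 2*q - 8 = (q + 2)*(q^2 + 3*q - 4) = (q - 1)*(q + 2)*(q + 4)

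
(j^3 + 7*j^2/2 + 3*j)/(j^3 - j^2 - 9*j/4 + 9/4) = 2*j*(j + 2)/(2*j^2 - 5*j + 3)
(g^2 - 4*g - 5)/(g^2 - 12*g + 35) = (g + 1)/(g - 7)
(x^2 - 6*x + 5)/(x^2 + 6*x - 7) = (x - 5)/(x + 7)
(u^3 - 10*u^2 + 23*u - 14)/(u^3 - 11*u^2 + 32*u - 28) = (u - 1)/(u - 2)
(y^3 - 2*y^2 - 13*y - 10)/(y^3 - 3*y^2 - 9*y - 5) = (y + 2)/(y + 1)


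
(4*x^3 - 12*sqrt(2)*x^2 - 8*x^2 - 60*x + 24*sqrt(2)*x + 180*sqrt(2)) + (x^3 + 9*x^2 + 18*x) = 5*x^3 - 12*sqrt(2)*x^2 + x^2 - 42*x + 24*sqrt(2)*x + 180*sqrt(2)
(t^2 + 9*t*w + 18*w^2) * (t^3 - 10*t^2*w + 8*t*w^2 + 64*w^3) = t^5 - t^4*w - 64*t^3*w^2 - 44*t^2*w^3 + 720*t*w^4 + 1152*w^5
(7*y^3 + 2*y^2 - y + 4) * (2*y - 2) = 14*y^4 - 10*y^3 - 6*y^2 + 10*y - 8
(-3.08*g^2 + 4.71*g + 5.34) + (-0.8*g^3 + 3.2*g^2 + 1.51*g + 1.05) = -0.8*g^3 + 0.12*g^2 + 6.22*g + 6.39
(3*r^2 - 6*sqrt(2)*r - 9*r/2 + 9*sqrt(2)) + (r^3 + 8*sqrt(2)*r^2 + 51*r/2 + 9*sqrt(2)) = r^3 + 3*r^2 + 8*sqrt(2)*r^2 - 6*sqrt(2)*r + 21*r + 18*sqrt(2)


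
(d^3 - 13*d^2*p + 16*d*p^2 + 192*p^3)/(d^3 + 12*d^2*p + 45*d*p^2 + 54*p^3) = (d^2 - 16*d*p + 64*p^2)/(d^2 + 9*d*p + 18*p^2)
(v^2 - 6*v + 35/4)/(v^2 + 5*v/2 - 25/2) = (v - 7/2)/(v + 5)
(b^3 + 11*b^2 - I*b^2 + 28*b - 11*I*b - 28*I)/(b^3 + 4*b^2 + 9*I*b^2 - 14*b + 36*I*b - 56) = (b^2 + b*(7 - I) - 7*I)/(b^2 + 9*I*b - 14)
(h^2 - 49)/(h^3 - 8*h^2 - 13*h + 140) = (h + 7)/(h^2 - h - 20)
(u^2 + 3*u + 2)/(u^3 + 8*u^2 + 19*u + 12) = (u + 2)/(u^2 + 7*u + 12)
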